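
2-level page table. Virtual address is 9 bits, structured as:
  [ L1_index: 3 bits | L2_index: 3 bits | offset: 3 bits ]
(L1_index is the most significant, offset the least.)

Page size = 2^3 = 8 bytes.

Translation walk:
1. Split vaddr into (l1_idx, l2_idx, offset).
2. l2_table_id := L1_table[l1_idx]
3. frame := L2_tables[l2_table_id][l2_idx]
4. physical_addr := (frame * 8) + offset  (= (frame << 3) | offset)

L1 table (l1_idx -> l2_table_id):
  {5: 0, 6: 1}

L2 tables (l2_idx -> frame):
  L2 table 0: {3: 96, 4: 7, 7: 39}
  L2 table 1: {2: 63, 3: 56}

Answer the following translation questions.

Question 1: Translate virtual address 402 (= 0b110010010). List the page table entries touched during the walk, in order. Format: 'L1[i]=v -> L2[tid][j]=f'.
vaddr = 402 = 0b110010010
Split: l1_idx=6, l2_idx=2, offset=2

Answer: L1[6]=1 -> L2[1][2]=63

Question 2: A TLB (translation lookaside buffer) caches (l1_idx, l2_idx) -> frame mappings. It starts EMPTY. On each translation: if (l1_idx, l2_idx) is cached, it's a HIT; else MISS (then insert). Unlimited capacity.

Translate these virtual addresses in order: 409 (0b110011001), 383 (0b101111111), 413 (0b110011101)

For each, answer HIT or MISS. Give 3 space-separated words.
Answer: MISS MISS HIT

Derivation:
vaddr=409: (6,3) not in TLB -> MISS, insert
vaddr=383: (5,7) not in TLB -> MISS, insert
vaddr=413: (6,3) in TLB -> HIT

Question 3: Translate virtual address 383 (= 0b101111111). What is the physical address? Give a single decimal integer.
Answer: 319

Derivation:
vaddr = 383 = 0b101111111
Split: l1_idx=5, l2_idx=7, offset=7
L1[5] = 0
L2[0][7] = 39
paddr = 39 * 8 + 7 = 319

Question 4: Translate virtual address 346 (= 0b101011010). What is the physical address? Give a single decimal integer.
Answer: 770

Derivation:
vaddr = 346 = 0b101011010
Split: l1_idx=5, l2_idx=3, offset=2
L1[5] = 0
L2[0][3] = 96
paddr = 96 * 8 + 2 = 770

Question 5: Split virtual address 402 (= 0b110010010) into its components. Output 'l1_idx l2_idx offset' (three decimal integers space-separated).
vaddr = 402 = 0b110010010
  top 3 bits -> l1_idx = 6
  next 3 bits -> l2_idx = 2
  bottom 3 bits -> offset = 2

Answer: 6 2 2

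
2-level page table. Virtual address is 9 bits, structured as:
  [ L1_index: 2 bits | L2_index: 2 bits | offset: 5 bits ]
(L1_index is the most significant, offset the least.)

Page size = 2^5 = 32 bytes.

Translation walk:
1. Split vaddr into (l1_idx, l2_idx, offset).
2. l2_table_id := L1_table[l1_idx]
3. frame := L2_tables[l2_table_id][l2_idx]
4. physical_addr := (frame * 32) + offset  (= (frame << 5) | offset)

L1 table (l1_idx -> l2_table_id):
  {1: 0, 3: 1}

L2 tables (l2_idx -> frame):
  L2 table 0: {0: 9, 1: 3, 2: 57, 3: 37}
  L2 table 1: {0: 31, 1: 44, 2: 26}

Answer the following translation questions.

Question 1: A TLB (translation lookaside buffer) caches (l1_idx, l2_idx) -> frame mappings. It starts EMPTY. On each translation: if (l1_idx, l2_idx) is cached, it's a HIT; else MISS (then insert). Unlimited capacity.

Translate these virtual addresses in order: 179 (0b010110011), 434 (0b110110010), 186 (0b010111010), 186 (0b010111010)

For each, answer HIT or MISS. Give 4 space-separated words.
vaddr=179: (1,1) not in TLB -> MISS, insert
vaddr=434: (3,1) not in TLB -> MISS, insert
vaddr=186: (1,1) in TLB -> HIT
vaddr=186: (1,1) in TLB -> HIT

Answer: MISS MISS HIT HIT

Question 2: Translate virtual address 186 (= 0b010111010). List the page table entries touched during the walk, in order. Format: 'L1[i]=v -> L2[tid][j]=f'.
Answer: L1[1]=0 -> L2[0][1]=3

Derivation:
vaddr = 186 = 0b010111010
Split: l1_idx=1, l2_idx=1, offset=26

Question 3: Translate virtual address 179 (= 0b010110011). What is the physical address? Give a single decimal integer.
Answer: 115

Derivation:
vaddr = 179 = 0b010110011
Split: l1_idx=1, l2_idx=1, offset=19
L1[1] = 0
L2[0][1] = 3
paddr = 3 * 32 + 19 = 115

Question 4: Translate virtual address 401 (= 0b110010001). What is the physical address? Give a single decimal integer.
Answer: 1009

Derivation:
vaddr = 401 = 0b110010001
Split: l1_idx=3, l2_idx=0, offset=17
L1[3] = 1
L2[1][0] = 31
paddr = 31 * 32 + 17 = 1009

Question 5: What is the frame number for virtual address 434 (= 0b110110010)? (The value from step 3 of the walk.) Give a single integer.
vaddr = 434: l1_idx=3, l2_idx=1
L1[3] = 1; L2[1][1] = 44

Answer: 44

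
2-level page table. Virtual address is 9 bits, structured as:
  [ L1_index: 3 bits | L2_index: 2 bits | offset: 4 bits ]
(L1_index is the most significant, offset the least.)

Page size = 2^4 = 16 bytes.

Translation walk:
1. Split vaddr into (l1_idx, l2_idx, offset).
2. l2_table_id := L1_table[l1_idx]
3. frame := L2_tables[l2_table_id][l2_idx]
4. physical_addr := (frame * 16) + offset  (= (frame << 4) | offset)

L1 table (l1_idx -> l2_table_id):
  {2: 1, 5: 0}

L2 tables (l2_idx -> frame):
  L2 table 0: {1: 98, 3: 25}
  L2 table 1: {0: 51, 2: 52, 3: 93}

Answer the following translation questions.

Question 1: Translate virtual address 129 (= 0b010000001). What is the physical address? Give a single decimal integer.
Answer: 817

Derivation:
vaddr = 129 = 0b010000001
Split: l1_idx=2, l2_idx=0, offset=1
L1[2] = 1
L2[1][0] = 51
paddr = 51 * 16 + 1 = 817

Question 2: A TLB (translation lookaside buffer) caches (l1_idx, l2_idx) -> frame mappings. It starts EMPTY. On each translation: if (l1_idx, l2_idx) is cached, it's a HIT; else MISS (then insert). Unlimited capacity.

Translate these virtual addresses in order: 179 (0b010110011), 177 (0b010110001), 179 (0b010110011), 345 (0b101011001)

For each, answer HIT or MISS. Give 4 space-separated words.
vaddr=179: (2,3) not in TLB -> MISS, insert
vaddr=177: (2,3) in TLB -> HIT
vaddr=179: (2,3) in TLB -> HIT
vaddr=345: (5,1) not in TLB -> MISS, insert

Answer: MISS HIT HIT MISS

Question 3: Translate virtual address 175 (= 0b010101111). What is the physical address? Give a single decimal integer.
Answer: 847

Derivation:
vaddr = 175 = 0b010101111
Split: l1_idx=2, l2_idx=2, offset=15
L1[2] = 1
L2[1][2] = 52
paddr = 52 * 16 + 15 = 847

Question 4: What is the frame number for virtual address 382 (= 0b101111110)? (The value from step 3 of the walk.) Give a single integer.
Answer: 25

Derivation:
vaddr = 382: l1_idx=5, l2_idx=3
L1[5] = 0; L2[0][3] = 25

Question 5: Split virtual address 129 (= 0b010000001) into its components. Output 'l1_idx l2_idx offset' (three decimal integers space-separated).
vaddr = 129 = 0b010000001
  top 3 bits -> l1_idx = 2
  next 2 bits -> l2_idx = 0
  bottom 4 bits -> offset = 1

Answer: 2 0 1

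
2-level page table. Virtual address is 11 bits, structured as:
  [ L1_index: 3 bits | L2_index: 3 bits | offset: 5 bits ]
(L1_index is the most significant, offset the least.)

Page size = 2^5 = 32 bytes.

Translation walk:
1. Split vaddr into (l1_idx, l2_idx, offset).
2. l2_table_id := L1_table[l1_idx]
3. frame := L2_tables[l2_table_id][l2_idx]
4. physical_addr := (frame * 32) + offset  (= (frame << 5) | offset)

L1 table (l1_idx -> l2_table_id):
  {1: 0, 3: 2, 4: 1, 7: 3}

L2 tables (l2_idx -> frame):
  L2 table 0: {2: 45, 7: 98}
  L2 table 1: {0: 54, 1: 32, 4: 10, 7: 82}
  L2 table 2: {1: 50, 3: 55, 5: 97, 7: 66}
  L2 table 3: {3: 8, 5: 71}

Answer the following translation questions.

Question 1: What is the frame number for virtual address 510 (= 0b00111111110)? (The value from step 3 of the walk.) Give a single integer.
vaddr = 510: l1_idx=1, l2_idx=7
L1[1] = 0; L2[0][7] = 98

Answer: 98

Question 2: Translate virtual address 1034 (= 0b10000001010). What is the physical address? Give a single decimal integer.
Answer: 1738

Derivation:
vaddr = 1034 = 0b10000001010
Split: l1_idx=4, l2_idx=0, offset=10
L1[4] = 1
L2[1][0] = 54
paddr = 54 * 32 + 10 = 1738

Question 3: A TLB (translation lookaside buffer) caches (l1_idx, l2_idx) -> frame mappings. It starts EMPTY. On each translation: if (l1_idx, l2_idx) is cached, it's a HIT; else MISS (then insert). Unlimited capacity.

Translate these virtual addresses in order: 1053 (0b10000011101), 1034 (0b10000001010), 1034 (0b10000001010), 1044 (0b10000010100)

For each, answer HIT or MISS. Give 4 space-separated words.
Answer: MISS HIT HIT HIT

Derivation:
vaddr=1053: (4,0) not in TLB -> MISS, insert
vaddr=1034: (4,0) in TLB -> HIT
vaddr=1034: (4,0) in TLB -> HIT
vaddr=1044: (4,0) in TLB -> HIT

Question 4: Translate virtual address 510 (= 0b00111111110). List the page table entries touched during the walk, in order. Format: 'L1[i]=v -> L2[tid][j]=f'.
Answer: L1[1]=0 -> L2[0][7]=98

Derivation:
vaddr = 510 = 0b00111111110
Split: l1_idx=1, l2_idx=7, offset=30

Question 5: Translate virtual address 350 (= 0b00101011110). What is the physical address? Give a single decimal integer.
Answer: 1470

Derivation:
vaddr = 350 = 0b00101011110
Split: l1_idx=1, l2_idx=2, offset=30
L1[1] = 0
L2[0][2] = 45
paddr = 45 * 32 + 30 = 1470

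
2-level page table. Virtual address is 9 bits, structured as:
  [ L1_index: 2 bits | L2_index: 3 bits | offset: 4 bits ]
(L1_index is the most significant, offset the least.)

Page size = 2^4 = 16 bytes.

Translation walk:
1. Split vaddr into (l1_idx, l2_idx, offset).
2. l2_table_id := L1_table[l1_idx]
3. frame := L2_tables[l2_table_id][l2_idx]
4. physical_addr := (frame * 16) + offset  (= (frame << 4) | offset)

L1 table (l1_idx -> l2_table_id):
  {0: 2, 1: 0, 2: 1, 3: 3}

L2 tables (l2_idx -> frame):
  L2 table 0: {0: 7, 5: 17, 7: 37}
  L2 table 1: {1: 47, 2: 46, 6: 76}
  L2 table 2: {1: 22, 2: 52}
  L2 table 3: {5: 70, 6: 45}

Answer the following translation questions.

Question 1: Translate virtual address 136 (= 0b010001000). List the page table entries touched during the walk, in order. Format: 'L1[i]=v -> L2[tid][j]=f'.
vaddr = 136 = 0b010001000
Split: l1_idx=1, l2_idx=0, offset=8

Answer: L1[1]=0 -> L2[0][0]=7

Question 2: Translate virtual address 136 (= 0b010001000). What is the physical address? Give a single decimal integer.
vaddr = 136 = 0b010001000
Split: l1_idx=1, l2_idx=0, offset=8
L1[1] = 0
L2[0][0] = 7
paddr = 7 * 16 + 8 = 120

Answer: 120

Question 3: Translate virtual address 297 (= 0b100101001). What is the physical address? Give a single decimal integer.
vaddr = 297 = 0b100101001
Split: l1_idx=2, l2_idx=2, offset=9
L1[2] = 1
L2[1][2] = 46
paddr = 46 * 16 + 9 = 745

Answer: 745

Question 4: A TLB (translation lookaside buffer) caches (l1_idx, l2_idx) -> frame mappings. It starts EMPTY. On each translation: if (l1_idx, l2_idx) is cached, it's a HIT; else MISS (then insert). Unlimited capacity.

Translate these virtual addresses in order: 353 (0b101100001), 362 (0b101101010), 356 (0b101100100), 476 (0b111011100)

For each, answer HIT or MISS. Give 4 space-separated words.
Answer: MISS HIT HIT MISS

Derivation:
vaddr=353: (2,6) not in TLB -> MISS, insert
vaddr=362: (2,6) in TLB -> HIT
vaddr=356: (2,6) in TLB -> HIT
vaddr=476: (3,5) not in TLB -> MISS, insert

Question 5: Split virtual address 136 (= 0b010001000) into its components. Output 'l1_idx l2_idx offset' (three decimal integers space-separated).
vaddr = 136 = 0b010001000
  top 2 bits -> l1_idx = 1
  next 3 bits -> l2_idx = 0
  bottom 4 bits -> offset = 8

Answer: 1 0 8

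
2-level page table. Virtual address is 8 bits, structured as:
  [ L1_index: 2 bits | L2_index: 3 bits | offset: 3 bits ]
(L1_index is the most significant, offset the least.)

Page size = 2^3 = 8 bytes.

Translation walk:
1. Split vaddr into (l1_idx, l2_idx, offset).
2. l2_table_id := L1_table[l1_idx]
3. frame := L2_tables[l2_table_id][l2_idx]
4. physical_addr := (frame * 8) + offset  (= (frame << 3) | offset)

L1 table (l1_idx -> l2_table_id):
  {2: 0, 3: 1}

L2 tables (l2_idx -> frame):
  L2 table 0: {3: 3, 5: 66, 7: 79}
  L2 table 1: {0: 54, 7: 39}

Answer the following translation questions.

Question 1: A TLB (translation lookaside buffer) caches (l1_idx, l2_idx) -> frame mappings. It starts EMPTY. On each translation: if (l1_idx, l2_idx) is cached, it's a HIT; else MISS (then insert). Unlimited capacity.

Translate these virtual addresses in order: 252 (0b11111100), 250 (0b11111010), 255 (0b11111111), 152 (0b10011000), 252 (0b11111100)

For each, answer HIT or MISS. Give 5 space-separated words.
vaddr=252: (3,7) not in TLB -> MISS, insert
vaddr=250: (3,7) in TLB -> HIT
vaddr=255: (3,7) in TLB -> HIT
vaddr=152: (2,3) not in TLB -> MISS, insert
vaddr=252: (3,7) in TLB -> HIT

Answer: MISS HIT HIT MISS HIT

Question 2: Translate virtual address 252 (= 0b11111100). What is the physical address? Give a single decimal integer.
vaddr = 252 = 0b11111100
Split: l1_idx=3, l2_idx=7, offset=4
L1[3] = 1
L2[1][7] = 39
paddr = 39 * 8 + 4 = 316

Answer: 316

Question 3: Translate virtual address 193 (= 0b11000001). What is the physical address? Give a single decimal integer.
Answer: 433

Derivation:
vaddr = 193 = 0b11000001
Split: l1_idx=3, l2_idx=0, offset=1
L1[3] = 1
L2[1][0] = 54
paddr = 54 * 8 + 1 = 433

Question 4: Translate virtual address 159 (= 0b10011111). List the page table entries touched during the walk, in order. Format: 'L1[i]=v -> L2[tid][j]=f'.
vaddr = 159 = 0b10011111
Split: l1_idx=2, l2_idx=3, offset=7

Answer: L1[2]=0 -> L2[0][3]=3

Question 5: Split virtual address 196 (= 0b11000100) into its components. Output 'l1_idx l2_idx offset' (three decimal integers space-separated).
Answer: 3 0 4

Derivation:
vaddr = 196 = 0b11000100
  top 2 bits -> l1_idx = 3
  next 3 bits -> l2_idx = 0
  bottom 3 bits -> offset = 4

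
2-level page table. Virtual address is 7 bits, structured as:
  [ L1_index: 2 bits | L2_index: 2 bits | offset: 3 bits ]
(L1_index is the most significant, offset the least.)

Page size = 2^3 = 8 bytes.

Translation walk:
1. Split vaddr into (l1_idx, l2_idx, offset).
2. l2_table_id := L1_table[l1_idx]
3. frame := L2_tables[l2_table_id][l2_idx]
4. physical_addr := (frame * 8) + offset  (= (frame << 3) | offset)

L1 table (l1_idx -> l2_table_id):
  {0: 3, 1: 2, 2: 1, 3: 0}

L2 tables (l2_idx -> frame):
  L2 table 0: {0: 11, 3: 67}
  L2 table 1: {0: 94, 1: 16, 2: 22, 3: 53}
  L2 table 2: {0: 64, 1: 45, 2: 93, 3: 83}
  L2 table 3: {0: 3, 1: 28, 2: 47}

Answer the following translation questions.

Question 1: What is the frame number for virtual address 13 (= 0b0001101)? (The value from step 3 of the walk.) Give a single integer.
vaddr = 13: l1_idx=0, l2_idx=1
L1[0] = 3; L2[3][1] = 28

Answer: 28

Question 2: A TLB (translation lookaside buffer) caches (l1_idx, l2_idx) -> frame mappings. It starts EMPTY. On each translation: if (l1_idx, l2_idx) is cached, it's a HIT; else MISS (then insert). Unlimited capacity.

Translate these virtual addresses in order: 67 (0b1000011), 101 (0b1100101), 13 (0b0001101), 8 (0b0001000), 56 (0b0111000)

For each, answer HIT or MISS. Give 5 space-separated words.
vaddr=67: (2,0) not in TLB -> MISS, insert
vaddr=101: (3,0) not in TLB -> MISS, insert
vaddr=13: (0,1) not in TLB -> MISS, insert
vaddr=8: (0,1) in TLB -> HIT
vaddr=56: (1,3) not in TLB -> MISS, insert

Answer: MISS MISS MISS HIT MISS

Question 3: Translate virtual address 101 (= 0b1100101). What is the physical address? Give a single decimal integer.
vaddr = 101 = 0b1100101
Split: l1_idx=3, l2_idx=0, offset=5
L1[3] = 0
L2[0][0] = 11
paddr = 11 * 8 + 5 = 93

Answer: 93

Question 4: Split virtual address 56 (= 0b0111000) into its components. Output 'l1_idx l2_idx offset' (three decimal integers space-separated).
vaddr = 56 = 0b0111000
  top 2 bits -> l1_idx = 1
  next 2 bits -> l2_idx = 3
  bottom 3 bits -> offset = 0

Answer: 1 3 0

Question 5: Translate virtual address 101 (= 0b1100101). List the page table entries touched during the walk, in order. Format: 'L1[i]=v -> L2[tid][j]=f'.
Answer: L1[3]=0 -> L2[0][0]=11

Derivation:
vaddr = 101 = 0b1100101
Split: l1_idx=3, l2_idx=0, offset=5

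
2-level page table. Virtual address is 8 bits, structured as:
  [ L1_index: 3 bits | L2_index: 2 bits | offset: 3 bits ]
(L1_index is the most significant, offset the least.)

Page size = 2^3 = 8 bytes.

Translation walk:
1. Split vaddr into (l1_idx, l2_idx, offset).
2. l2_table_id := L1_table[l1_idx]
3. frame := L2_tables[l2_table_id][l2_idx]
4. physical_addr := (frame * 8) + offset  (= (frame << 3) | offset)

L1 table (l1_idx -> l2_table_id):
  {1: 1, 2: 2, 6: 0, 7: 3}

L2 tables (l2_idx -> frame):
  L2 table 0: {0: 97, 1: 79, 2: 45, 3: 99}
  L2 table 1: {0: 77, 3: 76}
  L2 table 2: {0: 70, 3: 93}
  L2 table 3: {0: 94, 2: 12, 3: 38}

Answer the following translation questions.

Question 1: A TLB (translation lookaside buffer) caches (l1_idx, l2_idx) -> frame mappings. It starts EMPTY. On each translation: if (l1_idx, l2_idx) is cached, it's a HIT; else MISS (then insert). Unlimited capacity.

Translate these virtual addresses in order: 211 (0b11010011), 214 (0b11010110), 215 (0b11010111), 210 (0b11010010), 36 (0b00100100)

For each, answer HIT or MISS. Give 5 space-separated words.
Answer: MISS HIT HIT HIT MISS

Derivation:
vaddr=211: (6,2) not in TLB -> MISS, insert
vaddr=214: (6,2) in TLB -> HIT
vaddr=215: (6,2) in TLB -> HIT
vaddr=210: (6,2) in TLB -> HIT
vaddr=36: (1,0) not in TLB -> MISS, insert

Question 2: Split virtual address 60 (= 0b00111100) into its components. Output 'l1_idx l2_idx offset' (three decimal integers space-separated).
vaddr = 60 = 0b00111100
  top 3 bits -> l1_idx = 1
  next 2 bits -> l2_idx = 3
  bottom 3 bits -> offset = 4

Answer: 1 3 4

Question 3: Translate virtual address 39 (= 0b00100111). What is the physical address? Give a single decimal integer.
vaddr = 39 = 0b00100111
Split: l1_idx=1, l2_idx=0, offset=7
L1[1] = 1
L2[1][0] = 77
paddr = 77 * 8 + 7 = 623

Answer: 623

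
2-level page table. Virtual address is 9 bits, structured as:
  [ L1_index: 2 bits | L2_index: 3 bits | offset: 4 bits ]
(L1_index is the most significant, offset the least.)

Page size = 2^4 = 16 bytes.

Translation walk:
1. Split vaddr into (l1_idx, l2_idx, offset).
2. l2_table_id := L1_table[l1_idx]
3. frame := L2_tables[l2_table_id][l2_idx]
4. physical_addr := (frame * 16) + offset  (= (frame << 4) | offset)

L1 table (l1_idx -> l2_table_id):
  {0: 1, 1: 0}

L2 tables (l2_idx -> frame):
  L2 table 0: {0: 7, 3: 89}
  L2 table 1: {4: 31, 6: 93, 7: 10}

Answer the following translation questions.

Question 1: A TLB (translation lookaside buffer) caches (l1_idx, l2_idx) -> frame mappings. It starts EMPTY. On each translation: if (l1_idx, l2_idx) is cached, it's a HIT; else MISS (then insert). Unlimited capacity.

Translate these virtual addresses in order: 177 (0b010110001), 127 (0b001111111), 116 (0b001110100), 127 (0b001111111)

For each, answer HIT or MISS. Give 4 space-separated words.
vaddr=177: (1,3) not in TLB -> MISS, insert
vaddr=127: (0,7) not in TLB -> MISS, insert
vaddr=116: (0,7) in TLB -> HIT
vaddr=127: (0,7) in TLB -> HIT

Answer: MISS MISS HIT HIT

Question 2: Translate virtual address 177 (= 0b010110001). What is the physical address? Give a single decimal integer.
vaddr = 177 = 0b010110001
Split: l1_idx=1, l2_idx=3, offset=1
L1[1] = 0
L2[0][3] = 89
paddr = 89 * 16 + 1 = 1425

Answer: 1425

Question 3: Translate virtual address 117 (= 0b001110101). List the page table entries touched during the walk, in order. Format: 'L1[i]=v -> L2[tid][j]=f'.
vaddr = 117 = 0b001110101
Split: l1_idx=0, l2_idx=7, offset=5

Answer: L1[0]=1 -> L2[1][7]=10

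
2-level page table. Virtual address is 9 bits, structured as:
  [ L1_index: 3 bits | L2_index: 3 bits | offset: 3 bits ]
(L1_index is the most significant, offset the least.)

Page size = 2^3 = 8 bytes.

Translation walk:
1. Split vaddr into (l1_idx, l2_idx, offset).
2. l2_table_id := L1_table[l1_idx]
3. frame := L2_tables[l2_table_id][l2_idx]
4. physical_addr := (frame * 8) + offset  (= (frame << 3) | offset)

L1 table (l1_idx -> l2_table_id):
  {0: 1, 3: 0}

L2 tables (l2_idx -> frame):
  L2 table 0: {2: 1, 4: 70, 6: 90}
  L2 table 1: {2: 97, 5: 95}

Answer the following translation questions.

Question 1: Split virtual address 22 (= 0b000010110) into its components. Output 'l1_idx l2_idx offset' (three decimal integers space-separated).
vaddr = 22 = 0b000010110
  top 3 bits -> l1_idx = 0
  next 3 bits -> l2_idx = 2
  bottom 3 bits -> offset = 6

Answer: 0 2 6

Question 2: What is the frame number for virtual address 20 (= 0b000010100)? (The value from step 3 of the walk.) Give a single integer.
vaddr = 20: l1_idx=0, l2_idx=2
L1[0] = 1; L2[1][2] = 97

Answer: 97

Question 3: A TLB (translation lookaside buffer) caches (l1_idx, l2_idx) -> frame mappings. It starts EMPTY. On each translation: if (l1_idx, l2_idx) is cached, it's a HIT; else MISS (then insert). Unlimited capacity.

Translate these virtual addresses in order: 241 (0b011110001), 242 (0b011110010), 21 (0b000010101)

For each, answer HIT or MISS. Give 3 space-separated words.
Answer: MISS HIT MISS

Derivation:
vaddr=241: (3,6) not in TLB -> MISS, insert
vaddr=242: (3,6) in TLB -> HIT
vaddr=21: (0,2) not in TLB -> MISS, insert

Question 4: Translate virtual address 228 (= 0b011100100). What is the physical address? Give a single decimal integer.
vaddr = 228 = 0b011100100
Split: l1_idx=3, l2_idx=4, offset=4
L1[3] = 0
L2[0][4] = 70
paddr = 70 * 8 + 4 = 564

Answer: 564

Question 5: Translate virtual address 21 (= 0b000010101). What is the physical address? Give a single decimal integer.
vaddr = 21 = 0b000010101
Split: l1_idx=0, l2_idx=2, offset=5
L1[0] = 1
L2[1][2] = 97
paddr = 97 * 8 + 5 = 781

Answer: 781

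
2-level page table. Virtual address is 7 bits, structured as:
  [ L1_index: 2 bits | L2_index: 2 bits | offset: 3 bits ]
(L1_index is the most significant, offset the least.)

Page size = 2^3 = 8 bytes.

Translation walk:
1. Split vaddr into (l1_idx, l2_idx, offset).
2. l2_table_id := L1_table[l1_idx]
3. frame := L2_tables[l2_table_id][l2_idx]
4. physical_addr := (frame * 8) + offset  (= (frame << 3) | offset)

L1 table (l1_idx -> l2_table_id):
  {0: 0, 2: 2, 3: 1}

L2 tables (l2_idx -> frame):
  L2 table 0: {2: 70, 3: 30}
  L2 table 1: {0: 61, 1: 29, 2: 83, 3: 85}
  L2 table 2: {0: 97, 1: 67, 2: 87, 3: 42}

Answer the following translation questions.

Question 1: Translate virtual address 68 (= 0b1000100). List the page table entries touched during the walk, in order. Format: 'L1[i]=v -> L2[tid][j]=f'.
Answer: L1[2]=2 -> L2[2][0]=97

Derivation:
vaddr = 68 = 0b1000100
Split: l1_idx=2, l2_idx=0, offset=4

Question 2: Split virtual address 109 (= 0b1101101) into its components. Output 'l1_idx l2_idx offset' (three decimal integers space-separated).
Answer: 3 1 5

Derivation:
vaddr = 109 = 0b1101101
  top 2 bits -> l1_idx = 3
  next 2 bits -> l2_idx = 1
  bottom 3 bits -> offset = 5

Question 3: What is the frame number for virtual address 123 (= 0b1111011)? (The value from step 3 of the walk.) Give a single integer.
vaddr = 123: l1_idx=3, l2_idx=3
L1[3] = 1; L2[1][3] = 85

Answer: 85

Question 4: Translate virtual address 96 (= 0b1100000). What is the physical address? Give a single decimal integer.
Answer: 488

Derivation:
vaddr = 96 = 0b1100000
Split: l1_idx=3, l2_idx=0, offset=0
L1[3] = 1
L2[1][0] = 61
paddr = 61 * 8 + 0 = 488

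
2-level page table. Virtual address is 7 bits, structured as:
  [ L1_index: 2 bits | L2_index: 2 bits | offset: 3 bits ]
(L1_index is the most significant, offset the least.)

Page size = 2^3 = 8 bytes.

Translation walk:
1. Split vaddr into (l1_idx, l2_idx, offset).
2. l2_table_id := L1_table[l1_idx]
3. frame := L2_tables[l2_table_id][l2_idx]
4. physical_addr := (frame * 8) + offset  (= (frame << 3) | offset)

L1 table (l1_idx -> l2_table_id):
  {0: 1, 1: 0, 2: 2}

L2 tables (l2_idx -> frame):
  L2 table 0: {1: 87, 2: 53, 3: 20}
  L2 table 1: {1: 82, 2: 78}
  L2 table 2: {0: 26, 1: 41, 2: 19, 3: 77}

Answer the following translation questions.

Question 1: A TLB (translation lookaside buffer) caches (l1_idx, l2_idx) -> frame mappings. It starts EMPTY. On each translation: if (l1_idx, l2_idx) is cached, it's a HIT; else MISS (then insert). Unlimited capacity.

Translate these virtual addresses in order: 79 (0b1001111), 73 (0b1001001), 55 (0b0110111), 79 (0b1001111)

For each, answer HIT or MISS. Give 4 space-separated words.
vaddr=79: (2,1) not in TLB -> MISS, insert
vaddr=73: (2,1) in TLB -> HIT
vaddr=55: (1,2) not in TLB -> MISS, insert
vaddr=79: (2,1) in TLB -> HIT

Answer: MISS HIT MISS HIT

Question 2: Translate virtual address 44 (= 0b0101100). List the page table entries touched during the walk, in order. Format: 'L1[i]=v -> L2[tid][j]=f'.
vaddr = 44 = 0b0101100
Split: l1_idx=1, l2_idx=1, offset=4

Answer: L1[1]=0 -> L2[0][1]=87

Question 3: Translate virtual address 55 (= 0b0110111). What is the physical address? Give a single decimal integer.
vaddr = 55 = 0b0110111
Split: l1_idx=1, l2_idx=2, offset=7
L1[1] = 0
L2[0][2] = 53
paddr = 53 * 8 + 7 = 431

Answer: 431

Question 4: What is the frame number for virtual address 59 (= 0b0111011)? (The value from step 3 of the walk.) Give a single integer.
vaddr = 59: l1_idx=1, l2_idx=3
L1[1] = 0; L2[0][3] = 20

Answer: 20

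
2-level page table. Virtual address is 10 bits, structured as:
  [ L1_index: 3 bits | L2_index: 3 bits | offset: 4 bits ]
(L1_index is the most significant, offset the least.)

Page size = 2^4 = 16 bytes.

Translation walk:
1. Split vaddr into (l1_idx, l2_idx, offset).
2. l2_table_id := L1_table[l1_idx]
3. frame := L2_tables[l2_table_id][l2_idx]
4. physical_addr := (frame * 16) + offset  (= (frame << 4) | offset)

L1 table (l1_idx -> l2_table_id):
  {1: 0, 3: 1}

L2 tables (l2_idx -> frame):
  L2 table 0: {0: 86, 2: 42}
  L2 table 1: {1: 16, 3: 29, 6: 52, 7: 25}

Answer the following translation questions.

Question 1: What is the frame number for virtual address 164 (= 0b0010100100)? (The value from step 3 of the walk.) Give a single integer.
Answer: 42

Derivation:
vaddr = 164: l1_idx=1, l2_idx=2
L1[1] = 0; L2[0][2] = 42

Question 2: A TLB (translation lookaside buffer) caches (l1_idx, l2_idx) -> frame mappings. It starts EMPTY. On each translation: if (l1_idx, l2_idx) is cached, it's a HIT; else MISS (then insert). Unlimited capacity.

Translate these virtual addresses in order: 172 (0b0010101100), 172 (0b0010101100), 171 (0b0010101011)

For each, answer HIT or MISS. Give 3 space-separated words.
Answer: MISS HIT HIT

Derivation:
vaddr=172: (1,2) not in TLB -> MISS, insert
vaddr=172: (1,2) in TLB -> HIT
vaddr=171: (1,2) in TLB -> HIT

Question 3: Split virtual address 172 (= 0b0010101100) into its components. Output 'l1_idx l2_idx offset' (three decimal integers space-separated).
Answer: 1 2 12

Derivation:
vaddr = 172 = 0b0010101100
  top 3 bits -> l1_idx = 1
  next 3 bits -> l2_idx = 2
  bottom 4 bits -> offset = 12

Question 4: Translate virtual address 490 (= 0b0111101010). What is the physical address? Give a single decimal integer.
vaddr = 490 = 0b0111101010
Split: l1_idx=3, l2_idx=6, offset=10
L1[3] = 1
L2[1][6] = 52
paddr = 52 * 16 + 10 = 842

Answer: 842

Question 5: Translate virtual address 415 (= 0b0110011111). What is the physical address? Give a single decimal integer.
Answer: 271

Derivation:
vaddr = 415 = 0b0110011111
Split: l1_idx=3, l2_idx=1, offset=15
L1[3] = 1
L2[1][1] = 16
paddr = 16 * 16 + 15 = 271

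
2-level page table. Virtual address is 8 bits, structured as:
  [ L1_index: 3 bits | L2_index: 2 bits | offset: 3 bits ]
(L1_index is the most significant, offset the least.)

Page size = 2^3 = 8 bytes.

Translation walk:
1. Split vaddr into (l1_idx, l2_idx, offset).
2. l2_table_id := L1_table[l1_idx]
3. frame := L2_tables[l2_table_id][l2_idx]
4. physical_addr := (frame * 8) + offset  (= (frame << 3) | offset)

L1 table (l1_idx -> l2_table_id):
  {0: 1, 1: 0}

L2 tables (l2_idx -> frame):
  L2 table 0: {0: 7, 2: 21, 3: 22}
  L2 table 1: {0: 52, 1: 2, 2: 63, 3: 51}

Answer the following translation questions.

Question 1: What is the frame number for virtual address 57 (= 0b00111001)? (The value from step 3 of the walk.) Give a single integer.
Answer: 22

Derivation:
vaddr = 57: l1_idx=1, l2_idx=3
L1[1] = 0; L2[0][3] = 22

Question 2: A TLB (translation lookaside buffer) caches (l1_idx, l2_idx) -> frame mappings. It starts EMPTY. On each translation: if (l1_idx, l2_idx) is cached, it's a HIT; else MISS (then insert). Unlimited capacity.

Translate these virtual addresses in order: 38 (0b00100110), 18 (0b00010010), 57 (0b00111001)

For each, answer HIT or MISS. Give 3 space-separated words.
Answer: MISS MISS MISS

Derivation:
vaddr=38: (1,0) not in TLB -> MISS, insert
vaddr=18: (0,2) not in TLB -> MISS, insert
vaddr=57: (1,3) not in TLB -> MISS, insert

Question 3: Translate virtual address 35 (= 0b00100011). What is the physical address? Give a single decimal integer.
Answer: 59

Derivation:
vaddr = 35 = 0b00100011
Split: l1_idx=1, l2_idx=0, offset=3
L1[1] = 0
L2[0][0] = 7
paddr = 7 * 8 + 3 = 59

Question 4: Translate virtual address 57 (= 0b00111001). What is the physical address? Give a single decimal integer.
Answer: 177

Derivation:
vaddr = 57 = 0b00111001
Split: l1_idx=1, l2_idx=3, offset=1
L1[1] = 0
L2[0][3] = 22
paddr = 22 * 8 + 1 = 177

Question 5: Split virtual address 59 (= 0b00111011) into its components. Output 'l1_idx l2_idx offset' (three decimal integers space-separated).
vaddr = 59 = 0b00111011
  top 3 bits -> l1_idx = 1
  next 2 bits -> l2_idx = 3
  bottom 3 bits -> offset = 3

Answer: 1 3 3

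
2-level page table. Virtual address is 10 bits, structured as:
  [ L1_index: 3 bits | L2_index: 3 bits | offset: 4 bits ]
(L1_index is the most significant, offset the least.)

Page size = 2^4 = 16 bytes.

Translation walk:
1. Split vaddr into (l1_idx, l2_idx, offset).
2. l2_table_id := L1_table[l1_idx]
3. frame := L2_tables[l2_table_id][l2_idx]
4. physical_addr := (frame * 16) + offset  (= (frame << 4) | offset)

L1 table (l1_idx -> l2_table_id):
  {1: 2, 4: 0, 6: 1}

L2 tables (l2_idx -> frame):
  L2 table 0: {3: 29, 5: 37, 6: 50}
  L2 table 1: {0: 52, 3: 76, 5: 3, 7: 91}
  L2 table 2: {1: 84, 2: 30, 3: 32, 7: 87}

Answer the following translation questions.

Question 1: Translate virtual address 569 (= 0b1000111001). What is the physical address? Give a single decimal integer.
vaddr = 569 = 0b1000111001
Split: l1_idx=4, l2_idx=3, offset=9
L1[4] = 0
L2[0][3] = 29
paddr = 29 * 16 + 9 = 473

Answer: 473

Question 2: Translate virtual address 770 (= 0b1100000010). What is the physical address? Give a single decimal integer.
vaddr = 770 = 0b1100000010
Split: l1_idx=6, l2_idx=0, offset=2
L1[6] = 1
L2[1][0] = 52
paddr = 52 * 16 + 2 = 834

Answer: 834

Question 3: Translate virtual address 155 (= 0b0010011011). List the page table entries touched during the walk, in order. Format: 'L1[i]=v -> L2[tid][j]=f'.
Answer: L1[1]=2 -> L2[2][1]=84

Derivation:
vaddr = 155 = 0b0010011011
Split: l1_idx=1, l2_idx=1, offset=11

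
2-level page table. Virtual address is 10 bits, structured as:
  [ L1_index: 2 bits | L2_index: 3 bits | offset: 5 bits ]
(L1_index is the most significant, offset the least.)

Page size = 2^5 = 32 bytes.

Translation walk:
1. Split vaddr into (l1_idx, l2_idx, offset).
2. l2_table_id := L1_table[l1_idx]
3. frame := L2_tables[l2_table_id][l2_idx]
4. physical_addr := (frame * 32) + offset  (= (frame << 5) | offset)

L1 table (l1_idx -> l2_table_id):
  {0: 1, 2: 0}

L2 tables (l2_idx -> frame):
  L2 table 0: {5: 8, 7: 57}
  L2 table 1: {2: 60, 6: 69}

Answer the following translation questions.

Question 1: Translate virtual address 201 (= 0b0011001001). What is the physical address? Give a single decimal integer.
vaddr = 201 = 0b0011001001
Split: l1_idx=0, l2_idx=6, offset=9
L1[0] = 1
L2[1][6] = 69
paddr = 69 * 32 + 9 = 2217

Answer: 2217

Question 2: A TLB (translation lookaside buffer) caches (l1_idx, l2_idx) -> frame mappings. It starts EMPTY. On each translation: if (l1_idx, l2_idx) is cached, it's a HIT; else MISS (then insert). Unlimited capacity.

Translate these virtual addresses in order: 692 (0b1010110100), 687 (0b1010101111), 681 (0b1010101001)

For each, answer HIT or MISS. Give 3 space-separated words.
vaddr=692: (2,5) not in TLB -> MISS, insert
vaddr=687: (2,5) in TLB -> HIT
vaddr=681: (2,5) in TLB -> HIT

Answer: MISS HIT HIT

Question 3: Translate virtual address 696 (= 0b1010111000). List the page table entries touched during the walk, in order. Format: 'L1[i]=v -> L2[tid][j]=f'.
Answer: L1[2]=0 -> L2[0][5]=8

Derivation:
vaddr = 696 = 0b1010111000
Split: l1_idx=2, l2_idx=5, offset=24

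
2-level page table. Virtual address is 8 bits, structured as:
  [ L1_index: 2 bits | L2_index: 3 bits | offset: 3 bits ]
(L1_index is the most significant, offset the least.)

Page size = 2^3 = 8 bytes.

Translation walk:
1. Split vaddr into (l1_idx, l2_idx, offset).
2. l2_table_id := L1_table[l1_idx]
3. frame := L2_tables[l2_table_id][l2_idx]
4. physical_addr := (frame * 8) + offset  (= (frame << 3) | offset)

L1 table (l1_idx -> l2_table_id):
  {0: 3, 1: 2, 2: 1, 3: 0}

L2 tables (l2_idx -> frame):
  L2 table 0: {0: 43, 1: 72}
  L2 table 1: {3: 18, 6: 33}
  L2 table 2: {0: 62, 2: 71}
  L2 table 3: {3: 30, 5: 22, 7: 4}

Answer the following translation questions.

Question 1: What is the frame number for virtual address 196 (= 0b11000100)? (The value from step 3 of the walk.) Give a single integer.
Answer: 43

Derivation:
vaddr = 196: l1_idx=3, l2_idx=0
L1[3] = 0; L2[0][0] = 43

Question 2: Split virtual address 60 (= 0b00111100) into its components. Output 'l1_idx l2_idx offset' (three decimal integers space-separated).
Answer: 0 7 4

Derivation:
vaddr = 60 = 0b00111100
  top 2 bits -> l1_idx = 0
  next 3 bits -> l2_idx = 7
  bottom 3 bits -> offset = 4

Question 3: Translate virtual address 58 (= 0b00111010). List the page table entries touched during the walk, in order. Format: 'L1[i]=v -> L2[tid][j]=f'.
vaddr = 58 = 0b00111010
Split: l1_idx=0, l2_idx=7, offset=2

Answer: L1[0]=3 -> L2[3][7]=4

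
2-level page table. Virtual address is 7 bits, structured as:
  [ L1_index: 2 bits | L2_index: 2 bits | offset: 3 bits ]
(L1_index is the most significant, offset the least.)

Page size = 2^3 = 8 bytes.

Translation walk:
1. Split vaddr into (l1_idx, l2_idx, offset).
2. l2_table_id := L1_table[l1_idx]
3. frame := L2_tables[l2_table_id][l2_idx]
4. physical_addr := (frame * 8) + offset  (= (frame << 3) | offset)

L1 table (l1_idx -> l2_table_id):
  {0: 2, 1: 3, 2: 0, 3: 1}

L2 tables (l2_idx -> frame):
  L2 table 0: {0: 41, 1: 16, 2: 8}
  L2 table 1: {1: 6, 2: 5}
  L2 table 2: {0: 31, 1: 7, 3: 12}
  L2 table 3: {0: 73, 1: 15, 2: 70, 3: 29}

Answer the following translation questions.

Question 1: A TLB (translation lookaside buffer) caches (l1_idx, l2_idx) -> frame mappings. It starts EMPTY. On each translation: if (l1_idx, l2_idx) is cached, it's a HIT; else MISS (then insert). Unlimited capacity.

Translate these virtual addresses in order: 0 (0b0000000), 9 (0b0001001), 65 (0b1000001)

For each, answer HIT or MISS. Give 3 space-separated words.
Answer: MISS MISS MISS

Derivation:
vaddr=0: (0,0) not in TLB -> MISS, insert
vaddr=9: (0,1) not in TLB -> MISS, insert
vaddr=65: (2,0) not in TLB -> MISS, insert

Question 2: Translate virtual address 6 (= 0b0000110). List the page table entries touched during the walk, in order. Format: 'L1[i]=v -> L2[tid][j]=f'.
vaddr = 6 = 0b0000110
Split: l1_idx=0, l2_idx=0, offset=6

Answer: L1[0]=2 -> L2[2][0]=31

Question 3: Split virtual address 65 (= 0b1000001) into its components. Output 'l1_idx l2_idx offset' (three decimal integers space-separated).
Answer: 2 0 1

Derivation:
vaddr = 65 = 0b1000001
  top 2 bits -> l1_idx = 2
  next 2 bits -> l2_idx = 0
  bottom 3 bits -> offset = 1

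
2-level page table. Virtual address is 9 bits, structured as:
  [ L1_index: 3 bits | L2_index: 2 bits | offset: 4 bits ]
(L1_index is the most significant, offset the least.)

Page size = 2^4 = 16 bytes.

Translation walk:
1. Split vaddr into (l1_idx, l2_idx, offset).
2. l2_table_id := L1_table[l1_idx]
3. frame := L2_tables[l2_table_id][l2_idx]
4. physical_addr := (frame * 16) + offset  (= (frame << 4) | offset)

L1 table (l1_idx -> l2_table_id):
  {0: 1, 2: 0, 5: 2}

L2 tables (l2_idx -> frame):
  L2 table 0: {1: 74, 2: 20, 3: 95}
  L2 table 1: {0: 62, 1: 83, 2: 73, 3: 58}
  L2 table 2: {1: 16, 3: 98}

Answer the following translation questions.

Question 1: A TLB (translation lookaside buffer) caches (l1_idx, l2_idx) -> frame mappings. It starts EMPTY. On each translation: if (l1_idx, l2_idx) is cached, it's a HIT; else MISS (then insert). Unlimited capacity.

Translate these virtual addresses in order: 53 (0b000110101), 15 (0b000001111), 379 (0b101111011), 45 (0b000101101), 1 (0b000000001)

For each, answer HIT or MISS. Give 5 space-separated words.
vaddr=53: (0,3) not in TLB -> MISS, insert
vaddr=15: (0,0) not in TLB -> MISS, insert
vaddr=379: (5,3) not in TLB -> MISS, insert
vaddr=45: (0,2) not in TLB -> MISS, insert
vaddr=1: (0,0) in TLB -> HIT

Answer: MISS MISS MISS MISS HIT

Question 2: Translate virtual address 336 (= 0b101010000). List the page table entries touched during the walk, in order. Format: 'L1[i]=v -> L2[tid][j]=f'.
Answer: L1[5]=2 -> L2[2][1]=16

Derivation:
vaddr = 336 = 0b101010000
Split: l1_idx=5, l2_idx=1, offset=0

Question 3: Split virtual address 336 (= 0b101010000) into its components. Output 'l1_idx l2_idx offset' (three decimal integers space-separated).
vaddr = 336 = 0b101010000
  top 3 bits -> l1_idx = 5
  next 2 bits -> l2_idx = 1
  bottom 4 bits -> offset = 0

Answer: 5 1 0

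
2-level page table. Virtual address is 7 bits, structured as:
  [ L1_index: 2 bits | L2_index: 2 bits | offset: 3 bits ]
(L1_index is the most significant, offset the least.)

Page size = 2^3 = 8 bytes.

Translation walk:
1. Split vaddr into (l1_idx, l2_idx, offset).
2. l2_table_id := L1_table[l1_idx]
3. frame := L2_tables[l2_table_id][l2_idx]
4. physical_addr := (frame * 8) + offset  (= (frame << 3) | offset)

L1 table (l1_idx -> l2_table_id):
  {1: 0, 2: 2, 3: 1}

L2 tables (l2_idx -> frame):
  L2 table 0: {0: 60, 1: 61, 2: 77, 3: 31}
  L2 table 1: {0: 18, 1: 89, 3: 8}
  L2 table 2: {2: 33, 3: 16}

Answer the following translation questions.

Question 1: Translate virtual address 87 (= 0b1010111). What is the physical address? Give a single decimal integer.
Answer: 271

Derivation:
vaddr = 87 = 0b1010111
Split: l1_idx=2, l2_idx=2, offset=7
L1[2] = 2
L2[2][2] = 33
paddr = 33 * 8 + 7 = 271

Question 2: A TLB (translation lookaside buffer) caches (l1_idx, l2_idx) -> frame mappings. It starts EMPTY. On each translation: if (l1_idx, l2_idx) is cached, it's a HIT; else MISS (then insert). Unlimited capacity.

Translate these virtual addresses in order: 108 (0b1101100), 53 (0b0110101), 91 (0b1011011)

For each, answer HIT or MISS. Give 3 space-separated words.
Answer: MISS MISS MISS

Derivation:
vaddr=108: (3,1) not in TLB -> MISS, insert
vaddr=53: (1,2) not in TLB -> MISS, insert
vaddr=91: (2,3) not in TLB -> MISS, insert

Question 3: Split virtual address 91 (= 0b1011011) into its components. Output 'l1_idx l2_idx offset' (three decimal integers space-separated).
Answer: 2 3 3

Derivation:
vaddr = 91 = 0b1011011
  top 2 bits -> l1_idx = 2
  next 2 bits -> l2_idx = 3
  bottom 3 bits -> offset = 3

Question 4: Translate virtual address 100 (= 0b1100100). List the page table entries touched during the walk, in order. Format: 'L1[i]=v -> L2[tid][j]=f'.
Answer: L1[3]=1 -> L2[1][0]=18

Derivation:
vaddr = 100 = 0b1100100
Split: l1_idx=3, l2_idx=0, offset=4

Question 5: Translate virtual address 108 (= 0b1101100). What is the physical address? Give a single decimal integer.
Answer: 716

Derivation:
vaddr = 108 = 0b1101100
Split: l1_idx=3, l2_idx=1, offset=4
L1[3] = 1
L2[1][1] = 89
paddr = 89 * 8 + 4 = 716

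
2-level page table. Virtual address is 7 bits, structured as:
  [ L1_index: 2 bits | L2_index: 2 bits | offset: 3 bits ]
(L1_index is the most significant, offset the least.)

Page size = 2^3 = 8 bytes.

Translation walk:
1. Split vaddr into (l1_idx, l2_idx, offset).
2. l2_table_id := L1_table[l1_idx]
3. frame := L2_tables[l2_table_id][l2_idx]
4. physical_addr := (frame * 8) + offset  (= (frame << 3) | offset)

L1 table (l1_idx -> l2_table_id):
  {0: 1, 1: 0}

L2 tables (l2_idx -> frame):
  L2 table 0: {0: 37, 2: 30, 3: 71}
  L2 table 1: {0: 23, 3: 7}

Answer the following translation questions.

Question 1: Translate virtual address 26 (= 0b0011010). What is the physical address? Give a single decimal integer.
Answer: 58

Derivation:
vaddr = 26 = 0b0011010
Split: l1_idx=0, l2_idx=3, offset=2
L1[0] = 1
L2[1][3] = 7
paddr = 7 * 8 + 2 = 58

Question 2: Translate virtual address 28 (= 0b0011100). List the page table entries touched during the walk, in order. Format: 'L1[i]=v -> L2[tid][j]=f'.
Answer: L1[0]=1 -> L2[1][3]=7

Derivation:
vaddr = 28 = 0b0011100
Split: l1_idx=0, l2_idx=3, offset=4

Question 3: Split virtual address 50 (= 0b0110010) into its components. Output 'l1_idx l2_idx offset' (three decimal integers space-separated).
vaddr = 50 = 0b0110010
  top 2 bits -> l1_idx = 1
  next 2 bits -> l2_idx = 2
  bottom 3 bits -> offset = 2

Answer: 1 2 2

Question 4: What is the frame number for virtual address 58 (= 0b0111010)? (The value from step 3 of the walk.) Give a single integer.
Answer: 71

Derivation:
vaddr = 58: l1_idx=1, l2_idx=3
L1[1] = 0; L2[0][3] = 71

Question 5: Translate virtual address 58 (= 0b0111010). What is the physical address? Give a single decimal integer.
vaddr = 58 = 0b0111010
Split: l1_idx=1, l2_idx=3, offset=2
L1[1] = 0
L2[0][3] = 71
paddr = 71 * 8 + 2 = 570

Answer: 570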